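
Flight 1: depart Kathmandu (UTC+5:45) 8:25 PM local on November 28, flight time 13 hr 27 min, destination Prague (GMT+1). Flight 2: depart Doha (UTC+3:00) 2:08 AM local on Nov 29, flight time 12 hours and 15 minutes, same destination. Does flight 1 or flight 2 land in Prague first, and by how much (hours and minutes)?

the first, by 7 hours 16 minutes

Flight 1 in UTC: 8:25 PM − 5:45 = 2:40 PM on Nov 28.
+13 hours and 27 minutes → arrive 4:07 AM UTC on Nov 29.
Flight 2 in UTC: 2:08 AM − 3:00 = 11:08 PM on Nov 28.
+12 hours 15 minutes → arrive 11:23 AM UTC on Nov 29.
Flight 1 lands earlier by 7 hours 16 minutes.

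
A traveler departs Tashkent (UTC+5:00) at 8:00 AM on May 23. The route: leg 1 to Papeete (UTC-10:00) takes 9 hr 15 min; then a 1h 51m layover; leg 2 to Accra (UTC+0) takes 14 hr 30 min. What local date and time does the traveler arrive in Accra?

4:36 AM on May 24

Convert departure to UTC: 8:00 AM − 5:00 = 3:00 AM UTC on May 23.
Add 9 hours and 15 minutes leg 1 → 12:15 PM UTC.
Add 1 hour and 51 minutes layover in Papeete → 2:06 PM UTC.
Add 14 hours 30 minutes leg 2 → 4:36 AM UTC (May 24).
Accra is UTC+0, so local arrival is the same: 4:36 AM on May 24.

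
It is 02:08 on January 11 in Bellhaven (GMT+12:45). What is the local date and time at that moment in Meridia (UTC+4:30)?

17:53 on January 10

Meridia is 8:15 behind Bellhaven.
Shift by the zone difference: 02:08 − 8:15 = 17:53 on Jan 10 in Meridia.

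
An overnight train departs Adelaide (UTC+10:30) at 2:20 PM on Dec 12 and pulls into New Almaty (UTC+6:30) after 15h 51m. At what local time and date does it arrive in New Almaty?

2:11 AM on Dec 13

Convert departure to UTC: 2:20 PM − 10:30 = 3:50 AM UTC on Dec 12.
Add 15 hours 51 minutes travel time → 7:41 PM UTC.
New Almaty is UTC+6:30, so local arrival = 7:41 PM + 6:30 = 2:11 AM on Dec 13.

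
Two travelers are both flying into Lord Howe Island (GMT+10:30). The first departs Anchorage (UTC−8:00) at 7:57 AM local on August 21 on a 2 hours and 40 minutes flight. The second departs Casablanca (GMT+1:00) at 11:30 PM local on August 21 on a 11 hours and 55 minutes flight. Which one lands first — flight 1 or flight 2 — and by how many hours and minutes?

the first, by 15 hours 48 minutes

Flight 1 in UTC: 7:57 AM + 8:00 = 3:57 PM on Aug 21.
+2 hours and 40 minutes → arrive 6:37 PM UTC on Aug 21.
Flight 2 in UTC: 11:30 PM − 1:00 = 10:30 PM on Aug 21.
+11 hours and 55 minutes → arrive 10:25 AM UTC on Aug 22.
Flight 1 lands earlier by 15 hours 48 minutes.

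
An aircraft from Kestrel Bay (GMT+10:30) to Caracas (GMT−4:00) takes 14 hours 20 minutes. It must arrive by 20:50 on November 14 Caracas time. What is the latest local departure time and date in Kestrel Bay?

21:00 on Nov 14

Target arrival in UTC: 20:50 + 4:00 = 00:50 on Nov 15.
Subtract 14 hours 20 minutes → departure 10:30 UTC on Nov 14.
Kestrel Bay is UTC+10:30: 10:30 + 10:30 = 21:00 on Nov 14.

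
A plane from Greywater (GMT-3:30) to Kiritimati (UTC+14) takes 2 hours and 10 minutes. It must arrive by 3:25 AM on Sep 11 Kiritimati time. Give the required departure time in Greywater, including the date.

7:45 AM on Sep 10

Target arrival in UTC: 3:25 AM − 14:00 = 1:25 PM on Sep 10.
Subtract 2 hours 10 minutes → departure 11:15 AM UTC on Sep 10.
Greywater is UTC−3:30: 11:15 AM − 3:30 = 7:45 AM on Sep 10.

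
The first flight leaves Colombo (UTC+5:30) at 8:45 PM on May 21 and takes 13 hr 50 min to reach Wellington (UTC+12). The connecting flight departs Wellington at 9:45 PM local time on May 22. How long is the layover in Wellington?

4 hours 40 minutes

Convert departure to UTC: 8:45 PM − 5:30 = 3:15 PM UTC on May 21.
Add 13 hours 50 minutes flight time → 5:05 AM UTC (May 22).
Wellington is UTC+12:00, so local arrival = 5:05 AM + 12:00 = 5:05 PM on May 22.
Layover = 9:45 PM − 5:05 PM = 4 hours 40 minutes.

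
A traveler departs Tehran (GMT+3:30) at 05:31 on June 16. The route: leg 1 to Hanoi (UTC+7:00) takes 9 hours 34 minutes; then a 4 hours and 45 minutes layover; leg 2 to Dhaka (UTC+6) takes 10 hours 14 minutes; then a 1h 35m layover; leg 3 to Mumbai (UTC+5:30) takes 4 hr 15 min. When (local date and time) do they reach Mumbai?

Convert departure to UTC: 05:31 − 3:30 = 02:01 UTC on Jun 16.
Add 9 hours and 34 minutes leg 1 → 11:35 UTC.
Add 4 hours and 45 minutes layover in Hanoi → 16:20 UTC.
Add 10 hours 14 minutes leg 2 → 02:34 UTC (Jun 17).
Add 1 hour and 35 minutes layover in Dhaka → 04:09 UTC.
Add 4 hours and 15 minutes leg 3 → 08:24 UTC.
Mumbai is UTC+5:30, so local arrival = 08:24 + 5:30 = 13:54 on Jun 17.

13:54 on June 17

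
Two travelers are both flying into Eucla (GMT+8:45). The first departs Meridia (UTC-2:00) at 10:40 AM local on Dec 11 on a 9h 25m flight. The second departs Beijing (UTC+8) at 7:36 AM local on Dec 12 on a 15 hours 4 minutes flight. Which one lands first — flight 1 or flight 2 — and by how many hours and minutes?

Flight 1 in UTC: 10:40 AM + 2:00 = 12:40 PM on Dec 11.
+9 hours 25 minutes → arrive 10:05 PM UTC on Dec 11.
Flight 2 in UTC: 7:36 AM − 8:00 = 11:36 PM on Dec 11.
+15 hours 4 minutes → arrive 2:40 PM UTC on Dec 12.
Flight 1 lands earlier by 16 hours 35 minutes.

the first, by 16 hours 35 minutes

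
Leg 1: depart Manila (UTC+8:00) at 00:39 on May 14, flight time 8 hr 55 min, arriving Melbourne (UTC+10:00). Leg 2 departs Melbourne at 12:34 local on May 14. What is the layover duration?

1 hour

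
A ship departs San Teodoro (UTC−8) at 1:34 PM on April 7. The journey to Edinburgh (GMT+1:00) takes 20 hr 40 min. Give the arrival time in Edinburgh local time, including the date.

7:14 PM on Apr 8

Convert departure to UTC: 1:34 PM + 8:00 = 9:34 PM UTC on Apr 7.
Add 20 hours and 40 minutes travel time → 6:14 PM UTC (Apr 8).
Edinburgh is UTC+1:00, so local arrival = 6:14 PM + 1:00 = 7:14 PM on Apr 8.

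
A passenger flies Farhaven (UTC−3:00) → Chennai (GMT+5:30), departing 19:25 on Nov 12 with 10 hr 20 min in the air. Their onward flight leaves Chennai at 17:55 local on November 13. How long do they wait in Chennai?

Convert departure to UTC: 19:25 + 3:00 = 22:25 UTC on Nov 12.
Add 10 hours 20 minutes flight time → 08:45 UTC (Nov 13).
Chennai is UTC+5:30, so local arrival = 08:45 + 5:30 = 14:15 on Nov 13.
Layover = 17:55 − 14:15 = 3 hours 40 minutes.

3 hours 40 minutes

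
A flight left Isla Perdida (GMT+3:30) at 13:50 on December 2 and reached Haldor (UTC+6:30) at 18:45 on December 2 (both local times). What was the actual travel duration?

1 hour 55 minutes

Departure in UTC: 13:50 − 3:30 = 10:20 on Dec 2.
Arrival in UTC: 18:45 − 6:30 = 12:15 on Dec 2.
Elapsed = 12:15 − 10:20 = 1 hour 55 minutes.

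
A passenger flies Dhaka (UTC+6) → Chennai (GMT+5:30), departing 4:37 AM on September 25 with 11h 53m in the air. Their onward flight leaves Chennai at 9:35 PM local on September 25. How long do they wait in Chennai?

Convert departure to UTC: 4:37 AM − 6:00 = 10:37 PM UTC on Sep 24.
Add 11 hours 53 minutes flight time → 10:30 AM UTC (Sep 25).
Chennai is UTC+5:30, so local arrival = 10:30 AM + 5:30 = 4:00 PM on Sep 25.
Layover = 9:35 PM − 4:00 PM = 5 hours 35 minutes.

5 hours 35 minutes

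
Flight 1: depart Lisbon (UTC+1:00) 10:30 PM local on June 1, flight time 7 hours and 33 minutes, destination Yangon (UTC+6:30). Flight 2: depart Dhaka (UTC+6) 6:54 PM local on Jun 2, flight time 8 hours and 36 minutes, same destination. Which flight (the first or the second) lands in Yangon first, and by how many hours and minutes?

the first, by 16 hours 27 minutes

Flight 1 in UTC: 10:30 PM − 1:00 = 9:30 PM on Jun 1.
+7 hours 33 minutes → arrive 5:03 AM UTC on Jun 2.
Flight 2 in UTC: 6:54 PM − 6:00 = 12:54 PM on Jun 2.
+8 hours 36 minutes → arrive 9:30 PM UTC on Jun 2.
Flight 1 lands earlier by 16 hours 27 minutes.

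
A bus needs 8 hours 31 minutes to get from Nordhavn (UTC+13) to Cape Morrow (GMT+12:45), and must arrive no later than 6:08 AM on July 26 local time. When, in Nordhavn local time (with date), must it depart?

Target arrival in UTC: 6:08 AM − 12:45 = 5:23 PM on Jul 25.
Subtract 8 hours 31 minutes → departure 8:52 AM UTC on Jul 25.
Nordhavn is UTC+13:00: 8:52 AM + 13:00 = 9:52 PM on Jul 25.

9:52 PM on July 25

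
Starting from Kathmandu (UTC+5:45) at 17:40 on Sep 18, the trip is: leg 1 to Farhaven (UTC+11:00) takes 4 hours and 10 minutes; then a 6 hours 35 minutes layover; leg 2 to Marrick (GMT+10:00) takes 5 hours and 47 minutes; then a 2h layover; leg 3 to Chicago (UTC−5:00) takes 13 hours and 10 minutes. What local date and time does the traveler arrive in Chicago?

14:37 on Sep 19

Convert departure to UTC: 17:40 − 5:45 = 11:55 UTC on Sep 18.
Add 4 hours 10 minutes leg 1 → 16:05 UTC.
Add 6 hours 35 minutes layover in Farhaven → 22:40 UTC.
Add 5 hours 47 minutes leg 2 → 04:27 UTC (Sep 19).
Add 2 hours layover in Marrick → 06:27 UTC.
Add 13 hours 10 minutes leg 3 → 19:37 UTC.
Chicago is UTC−5:00, so local arrival = 19:37 − 5:00 = 14:37 on Sep 19.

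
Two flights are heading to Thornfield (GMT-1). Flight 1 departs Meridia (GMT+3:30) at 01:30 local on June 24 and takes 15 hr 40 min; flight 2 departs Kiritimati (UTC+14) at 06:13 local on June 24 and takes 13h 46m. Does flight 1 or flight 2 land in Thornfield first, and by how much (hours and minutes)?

the second, by 7 hours 41 minutes

Flight 1 in UTC: 01:30 − 3:30 = 22:00 on Jun 23.
+15 hours 40 minutes → arrive 13:40 UTC on Jun 24.
Flight 2 in UTC: 06:13 − 14:00 = 16:13 on Jun 23.
+13 hours and 46 minutes → arrive 05:59 UTC on Jun 24.
Flight 2 lands earlier by 7 hours 41 minutes.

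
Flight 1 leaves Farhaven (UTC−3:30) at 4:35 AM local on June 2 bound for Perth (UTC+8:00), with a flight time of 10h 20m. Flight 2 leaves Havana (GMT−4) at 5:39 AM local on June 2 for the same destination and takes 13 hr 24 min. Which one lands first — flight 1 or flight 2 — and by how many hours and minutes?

Flight 1 in UTC: 4:35 AM + 3:30 = 8:05 AM on Jun 2.
+10 hours 20 minutes → arrive 6:25 PM UTC on Jun 2.
Flight 2 in UTC: 5:39 AM + 4:00 = 9:39 AM on Jun 2.
+13 hours 24 minutes → arrive 11:03 PM UTC on Jun 2.
Flight 1 lands earlier by 4 hours 38 minutes.

the first, by 4 hours 38 minutes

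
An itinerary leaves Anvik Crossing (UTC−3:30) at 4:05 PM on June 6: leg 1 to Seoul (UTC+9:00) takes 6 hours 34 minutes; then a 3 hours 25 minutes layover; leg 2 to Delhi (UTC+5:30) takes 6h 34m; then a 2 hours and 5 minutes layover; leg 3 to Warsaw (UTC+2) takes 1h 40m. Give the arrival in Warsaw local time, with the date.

Convert departure to UTC: 4:05 PM + 3:30 = 7:35 PM UTC on Jun 6.
Add 6 hours 34 minutes leg 1 → 2:09 AM UTC (Jun 7).
Add 3 hours 25 minutes layover in Seoul → 5:34 AM UTC.
Add 6 hours 34 minutes leg 2 → 12:08 PM UTC.
Add 2 hours 5 minutes layover in Delhi → 2:13 PM UTC.
Add 1 hour 40 minutes leg 3 → 3:53 PM UTC.
Warsaw is UTC+2:00, so local arrival = 3:53 PM + 2:00 = 5:53 PM on Jun 7.

5:53 PM on June 7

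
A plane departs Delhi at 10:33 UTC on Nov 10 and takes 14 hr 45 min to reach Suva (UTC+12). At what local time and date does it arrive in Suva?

13:18 on Nov 11

Departure is given in UTC: 10:33 on Nov 10.
Add 14 hours 45 minutes → 01:18 UTC (Nov 11).
Suva is UTC+12:00: 01:18 + 12:00 = 13:18 on Nov 11.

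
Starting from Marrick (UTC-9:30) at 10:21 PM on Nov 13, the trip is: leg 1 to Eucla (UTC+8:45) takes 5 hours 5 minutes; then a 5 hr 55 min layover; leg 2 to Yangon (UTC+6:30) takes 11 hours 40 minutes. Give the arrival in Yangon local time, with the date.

1:01 PM on Nov 15

Convert departure to UTC: 10:21 PM + 9:30 = 7:51 AM UTC on Nov 14.
Add 5 hours 5 minutes leg 1 → 12:56 PM UTC.
Add 5 hours 55 minutes layover in Eucla → 6:51 PM UTC.
Add 11 hours and 40 minutes leg 2 → 6:31 AM UTC (Nov 15).
Yangon is UTC+6:30, so local arrival = 6:31 AM + 6:30 = 1:01 PM on Nov 15.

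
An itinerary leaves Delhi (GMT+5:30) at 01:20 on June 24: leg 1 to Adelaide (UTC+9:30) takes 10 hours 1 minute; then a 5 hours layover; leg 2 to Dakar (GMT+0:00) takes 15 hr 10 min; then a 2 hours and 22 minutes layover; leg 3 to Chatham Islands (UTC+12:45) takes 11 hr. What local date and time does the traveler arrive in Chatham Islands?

04:08 on Jun 26

Convert departure to UTC: 01:20 − 5:30 = 19:50 UTC on Jun 23.
Add 10 hours and 1 minute leg 1 → 05:51 UTC (Jun 24).
Add 5 hours layover in Adelaide → 10:51 UTC.
Add 15 hours and 10 minutes leg 2 → 02:01 UTC (Jun 25).
Add 2 hours 22 minutes layover in Dakar → 04:23 UTC.
Add 11 hours leg 3 → 15:23 UTC.
Chatham Islands is UTC+12:45, so local arrival = 15:23 + 12:45 = 04:08 on Jun 26.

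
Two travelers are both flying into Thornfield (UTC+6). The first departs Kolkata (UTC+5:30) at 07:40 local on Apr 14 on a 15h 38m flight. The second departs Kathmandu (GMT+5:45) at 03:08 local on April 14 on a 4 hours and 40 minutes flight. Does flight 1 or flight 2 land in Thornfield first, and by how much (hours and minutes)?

the second, by 15 hours 45 minutes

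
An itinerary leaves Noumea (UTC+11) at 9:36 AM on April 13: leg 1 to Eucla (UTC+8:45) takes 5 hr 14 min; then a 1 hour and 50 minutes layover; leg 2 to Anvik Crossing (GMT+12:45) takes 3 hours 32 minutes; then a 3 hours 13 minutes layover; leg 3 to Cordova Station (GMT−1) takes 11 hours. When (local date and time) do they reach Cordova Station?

10:25 PM on April 13

Convert departure to UTC: 9:36 AM − 11:00 = 10:36 PM UTC on Apr 12.
Add 5 hours and 14 minutes leg 1 → 3:50 AM UTC (Apr 13).
Add 1 hour 50 minutes layover in Eucla → 5:40 AM UTC.
Add 3 hours 32 minutes leg 2 → 9:12 AM UTC.
Add 3 hours 13 minutes layover in Anvik Crossing → 12:25 PM UTC.
Add 11 hours leg 3 → 11:25 PM UTC.
Cordova Station is UTC−1:00, so local arrival = 11:25 PM − 1:00 = 10:25 PM on Apr 13.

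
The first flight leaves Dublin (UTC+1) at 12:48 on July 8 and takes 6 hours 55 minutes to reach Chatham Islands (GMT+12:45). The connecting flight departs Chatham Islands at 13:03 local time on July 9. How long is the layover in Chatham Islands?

Convert departure to UTC: 12:48 − 1:00 = 11:48 UTC on Jul 8.
Add 6 hours 55 minutes flight time → 18:43 UTC.
Chatham Islands is UTC+12:45, so local arrival = 18:43 + 12:45 = 07:28 on Jul 9.
Layover = 13:03 − 07:28 = 5 hours 35 minutes.

5 hours 35 minutes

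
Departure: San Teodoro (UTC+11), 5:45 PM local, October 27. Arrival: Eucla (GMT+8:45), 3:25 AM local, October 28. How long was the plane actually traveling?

11 hours 55 minutes

Departure in UTC: 5:45 PM − 11:00 = 6:45 AM on Oct 27.
Arrival in UTC: 3:25 AM − 8:45 = 6:40 PM on Oct 27.
Elapsed = 6:40 PM − 6:45 AM = 11 hours 55 minutes.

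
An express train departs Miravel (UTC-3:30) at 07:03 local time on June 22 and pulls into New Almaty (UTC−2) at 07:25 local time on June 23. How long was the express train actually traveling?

New Almaty is 1:30 ahead of Miravel.
Clock-face elapsed time (ignoring zones) is 24 hours 22 minutes.
Actual elapsed = 24 hours 22 minutes − 1:30 = 22 hours 52 minutes.

22 hours 52 minutes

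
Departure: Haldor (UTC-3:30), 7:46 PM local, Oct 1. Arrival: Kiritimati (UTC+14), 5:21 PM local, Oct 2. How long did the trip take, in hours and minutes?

Kiritimati is 17:30 ahead of Haldor.
Clock-face elapsed time (ignoring zones) is 21 hours 35 minutes.
Actual elapsed = 21 hours 35 minutes − 17:30 = 4 hours 5 minutes.

4 hours 5 minutes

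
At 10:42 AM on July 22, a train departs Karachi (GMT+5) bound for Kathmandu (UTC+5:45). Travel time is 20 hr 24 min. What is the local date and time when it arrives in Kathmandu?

Kathmandu is 0:45 ahead of Karachi.
After 20 hours and 24 minutes it is 7:06 AM (Jul 23) in Karachi.
Shift by the zone difference: 7:06 AM + 0:45 = 7:51 AM on Jul 23 in Kathmandu.

7:51 AM on Jul 23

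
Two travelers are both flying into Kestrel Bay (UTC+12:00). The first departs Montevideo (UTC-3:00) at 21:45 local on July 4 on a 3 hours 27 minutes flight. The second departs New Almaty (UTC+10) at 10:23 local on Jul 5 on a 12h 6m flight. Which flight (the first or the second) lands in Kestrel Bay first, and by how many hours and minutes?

the first, by 8 hours 17 minutes

Flight 1 in UTC: 21:45 + 3:00 = 00:45 on Jul 5.
+3 hours and 27 minutes → arrive 04:12 UTC on Jul 5.
Flight 2 in UTC: 10:23 − 10:00 = 00:23 on Jul 5.
+12 hours 6 minutes → arrive 12:29 UTC on Jul 5.
Flight 1 lands earlier by 8 hours 17 minutes.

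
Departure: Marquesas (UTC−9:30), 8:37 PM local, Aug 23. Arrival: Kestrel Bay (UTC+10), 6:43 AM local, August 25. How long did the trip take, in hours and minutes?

14 hours 36 minutes

Departure in UTC: 8:37 PM + 9:30 = 6:07 AM on Aug 24.
Arrival in UTC: 6:43 AM − 10:00 = 8:43 PM on Aug 24.
Elapsed = 8:43 PM − 6:07 AM = 14 hours 36 minutes.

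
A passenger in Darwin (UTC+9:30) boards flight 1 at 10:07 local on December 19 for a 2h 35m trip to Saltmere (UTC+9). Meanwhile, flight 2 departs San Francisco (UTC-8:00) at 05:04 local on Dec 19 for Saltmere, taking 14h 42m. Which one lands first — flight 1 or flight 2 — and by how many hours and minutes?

the first, by 24 hours 34 minutes

Flight 1 in UTC: 10:07 − 9:30 = 00:37 on Dec 19.
+2 hours and 35 minutes → arrive 03:12 UTC on Dec 19.
Flight 2 in UTC: 05:04 + 8:00 = 13:04 on Dec 19.
+14 hours 42 minutes → arrive 03:46 UTC on Dec 20.
Flight 1 lands earlier by 24 hours 34 minutes.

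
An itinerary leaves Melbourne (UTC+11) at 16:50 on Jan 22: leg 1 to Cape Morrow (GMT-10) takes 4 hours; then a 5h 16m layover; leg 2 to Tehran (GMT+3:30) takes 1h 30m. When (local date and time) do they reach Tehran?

Convert departure to UTC: 16:50 − 11:00 = 05:50 UTC on Jan 22.
Add 4 hours leg 1 → 09:50 UTC.
Add 5 hours 16 minutes layover in Cape Morrow → 15:06 UTC.
Add 1 hour and 30 minutes leg 2 → 16:36 UTC.
Tehran is UTC+3:30, so local arrival = 16:36 + 3:30 = 20:06 on Jan 22.

20:06 on Jan 22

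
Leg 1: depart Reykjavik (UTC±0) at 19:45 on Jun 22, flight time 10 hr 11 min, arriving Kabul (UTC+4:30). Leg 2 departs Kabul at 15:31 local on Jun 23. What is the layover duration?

Reykjavik is at UTC+0, so departure is already 19:45 UTC on Jun 22.
Add 10 hours 11 minutes flight time → 05:56 UTC (Jun 23).
Kabul is UTC+4:30, so local arrival = 05:56 + 4:30 = 10:26 on Jun 23.
Layover = 15:31 − 10:26 = 5 hours 5 minutes.

5 hours 5 minutes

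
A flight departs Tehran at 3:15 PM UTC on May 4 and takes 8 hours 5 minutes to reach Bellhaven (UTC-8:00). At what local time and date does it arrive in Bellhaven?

3:20 PM on May 4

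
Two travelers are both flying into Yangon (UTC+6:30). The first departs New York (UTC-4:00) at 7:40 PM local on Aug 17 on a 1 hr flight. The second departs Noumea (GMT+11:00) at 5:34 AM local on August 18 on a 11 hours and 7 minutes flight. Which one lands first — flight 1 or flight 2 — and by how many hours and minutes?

the first, by 5 hours 1 minute

Flight 1 in UTC: 7:40 PM + 4:00 = 11:40 PM on Aug 17.
+1 hour → arrive 12:40 AM UTC on Aug 18.
Flight 2 in UTC: 5:34 AM − 11:00 = 6:34 PM on Aug 17.
+11 hours and 7 minutes → arrive 5:41 AM UTC on Aug 18.
Flight 1 lands earlier by 5 hours 1 minute.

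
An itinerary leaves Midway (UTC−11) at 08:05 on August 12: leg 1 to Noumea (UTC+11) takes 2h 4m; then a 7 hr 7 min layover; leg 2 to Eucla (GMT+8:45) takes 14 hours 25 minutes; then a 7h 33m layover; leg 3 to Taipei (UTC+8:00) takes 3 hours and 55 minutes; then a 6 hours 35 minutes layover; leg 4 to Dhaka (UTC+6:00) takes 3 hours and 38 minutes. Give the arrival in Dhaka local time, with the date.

22:22 on August 14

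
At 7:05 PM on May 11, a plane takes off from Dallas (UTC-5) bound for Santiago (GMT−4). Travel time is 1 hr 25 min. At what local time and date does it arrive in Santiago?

9:30 PM on May 11

Santiago is 1:00 ahead of Dallas.
After 1 hour 25 minutes it is 8:30 PM in Dallas.
Shift by the zone difference: 8:30 PM + 1:00 = 9:30 PM on May 11 in Santiago.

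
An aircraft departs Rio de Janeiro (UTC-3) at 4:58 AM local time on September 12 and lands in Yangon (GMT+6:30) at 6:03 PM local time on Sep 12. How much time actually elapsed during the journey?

Departure in UTC: 4:58 AM + 3:00 = 7:58 AM on Sep 12.
Arrival in UTC: 6:03 PM − 6:30 = 11:33 AM on Sep 12.
Elapsed = 11:33 AM − 7:58 AM = 3 hours 35 minutes.

3 hours 35 minutes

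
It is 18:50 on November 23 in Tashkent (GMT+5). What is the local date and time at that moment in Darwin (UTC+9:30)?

23:20 on November 23

In UTC: 18:50 − 5:00 = 13:50 on Nov 23.
Darwin is UTC+9:30: 13:50 + 9:30 = 23:20 on Nov 23.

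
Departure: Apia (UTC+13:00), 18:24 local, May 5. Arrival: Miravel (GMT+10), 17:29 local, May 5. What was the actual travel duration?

2 hours 5 minutes

Departure in UTC: 18:24 − 13:00 = 05:24 on May 5.
Arrival in UTC: 17:29 − 10:00 = 07:29 on May 5.
Elapsed = 07:29 − 05:24 = 2 hours 5 minutes.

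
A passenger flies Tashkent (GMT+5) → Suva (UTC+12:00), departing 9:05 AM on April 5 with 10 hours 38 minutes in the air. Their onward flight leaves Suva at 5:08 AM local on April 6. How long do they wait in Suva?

Convert departure to UTC: 9:05 AM − 5:00 = 4:05 AM UTC on Apr 5.
Add 10 hours 38 minutes flight time → 2:43 PM UTC.
Suva is UTC+12:00, so local arrival = 2:43 PM + 12:00 = 2:43 AM on Apr 6.
Layover = 5:08 AM − 2:43 AM = 2 hours 25 minutes.

2 hours 25 minutes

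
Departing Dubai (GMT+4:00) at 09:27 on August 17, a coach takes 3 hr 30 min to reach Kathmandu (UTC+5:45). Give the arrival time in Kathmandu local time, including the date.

Convert departure to UTC: 09:27 − 4:00 = 05:27 UTC on Aug 17.
Add 3 hours 30 minutes travel time → 08:57 UTC.
Kathmandu is UTC+5:45, so local arrival = 08:57 + 5:45 = 14:42 on Aug 17.

14:42 on August 17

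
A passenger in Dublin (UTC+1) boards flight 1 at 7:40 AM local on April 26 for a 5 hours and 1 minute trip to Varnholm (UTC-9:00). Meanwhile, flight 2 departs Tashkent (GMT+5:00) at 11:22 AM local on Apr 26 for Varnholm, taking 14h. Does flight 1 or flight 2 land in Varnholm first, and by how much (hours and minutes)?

Flight 1 in UTC: 7:40 AM − 1:00 = 6:40 AM on Apr 26.
+5 hours and 1 minute → arrive 11:41 AM UTC on Apr 26.
Flight 2 in UTC: 11:22 AM − 5:00 = 6:22 AM on Apr 26.
+14 hours → arrive 8:22 PM UTC on Apr 26.
Flight 1 lands earlier by 8 hours 41 minutes.

the first, by 8 hours 41 minutes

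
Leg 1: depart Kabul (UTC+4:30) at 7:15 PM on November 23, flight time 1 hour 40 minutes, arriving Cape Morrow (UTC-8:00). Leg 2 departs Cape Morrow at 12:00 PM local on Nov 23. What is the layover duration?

3 hours 35 minutes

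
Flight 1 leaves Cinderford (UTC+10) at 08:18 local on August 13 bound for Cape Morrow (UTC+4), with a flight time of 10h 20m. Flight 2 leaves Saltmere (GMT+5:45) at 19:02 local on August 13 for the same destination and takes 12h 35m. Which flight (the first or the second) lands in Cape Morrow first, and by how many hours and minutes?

the first, by 17 hours 14 minutes

Flight 1 in UTC: 08:18 − 10:00 = 22:18 on Aug 12.
+10 hours and 20 minutes → arrive 08:38 UTC on Aug 13.
Flight 2 in UTC: 19:02 − 5:45 = 13:17 on Aug 13.
+12 hours and 35 minutes → arrive 01:52 UTC on Aug 14.
Flight 1 lands earlier by 17 hours 14 minutes.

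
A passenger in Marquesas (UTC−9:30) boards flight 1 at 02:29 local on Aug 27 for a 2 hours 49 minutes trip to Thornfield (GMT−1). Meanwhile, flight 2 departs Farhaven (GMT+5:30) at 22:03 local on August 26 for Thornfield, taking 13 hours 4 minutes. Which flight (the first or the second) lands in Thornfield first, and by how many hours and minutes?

the second, by 9 hours 11 minutes

Flight 1 in UTC: 02:29 + 9:30 = 11:59 on Aug 27.
+2 hours 49 minutes → arrive 14:48 UTC on Aug 27.
Flight 2 in UTC: 22:03 − 5:30 = 16:33 on Aug 26.
+13 hours and 4 minutes → arrive 05:37 UTC on Aug 27.
Flight 2 lands earlier by 9 hours 11 minutes.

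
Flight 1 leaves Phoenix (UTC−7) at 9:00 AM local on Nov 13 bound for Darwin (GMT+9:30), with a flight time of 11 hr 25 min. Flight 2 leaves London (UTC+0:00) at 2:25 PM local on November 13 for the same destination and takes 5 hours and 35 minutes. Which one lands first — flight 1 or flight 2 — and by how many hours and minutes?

the second, by 7 hours 25 minutes

Flight 1 in UTC: 9:00 AM + 7:00 = 4:00 PM on Nov 13.
+11 hours and 25 minutes → arrive 3:25 AM UTC on Nov 14.
Flight 2 departs at 2:25 PM UTC (Nov 13).
+5 hours and 35 minutes → arrive 8:00 PM UTC on Nov 13.
Flight 2 lands earlier by 7 hours 25 minutes.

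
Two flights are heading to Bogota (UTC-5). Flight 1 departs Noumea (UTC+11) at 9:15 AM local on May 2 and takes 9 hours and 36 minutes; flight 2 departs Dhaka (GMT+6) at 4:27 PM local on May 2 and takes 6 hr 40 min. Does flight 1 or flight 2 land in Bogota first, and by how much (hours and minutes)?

Flight 1 in UTC: 9:15 AM − 11:00 = 10:15 PM on May 1.
+9 hours 36 minutes → arrive 7:51 AM UTC on May 2.
Flight 2 in UTC: 4:27 PM − 6:00 = 10:27 AM on May 2.
+6 hours and 40 minutes → arrive 5:07 PM UTC on May 2.
Flight 1 lands earlier by 9 hours 16 minutes.

the first, by 9 hours 16 minutes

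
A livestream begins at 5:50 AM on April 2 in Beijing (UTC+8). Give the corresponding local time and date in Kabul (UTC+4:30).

2:20 AM on April 2

Kabul is 3:30 behind Beijing.
Shift by the zone difference: 5:50 AM − 3:30 = 2:20 AM on Apr 2 in Kabul.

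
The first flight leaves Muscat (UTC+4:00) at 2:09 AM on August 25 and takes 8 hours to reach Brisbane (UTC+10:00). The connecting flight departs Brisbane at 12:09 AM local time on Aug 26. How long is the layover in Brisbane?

Convert departure to UTC: 2:09 AM − 4:00 = 10:09 PM UTC on Aug 24.
Add 8 hours flight time → 6:09 AM UTC (Aug 25).
Brisbane is UTC+10:00, so local arrival = 6:09 AM + 10:00 = 4:09 PM on Aug 25.
Layover = 12:09 AM − 4:09 PM (+1 day) = 8 hours.

8 hours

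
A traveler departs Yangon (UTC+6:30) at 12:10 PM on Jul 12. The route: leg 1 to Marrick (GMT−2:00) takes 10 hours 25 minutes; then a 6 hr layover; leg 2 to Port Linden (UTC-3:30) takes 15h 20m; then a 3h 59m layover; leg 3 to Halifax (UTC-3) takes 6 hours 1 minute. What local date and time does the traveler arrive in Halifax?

8:25 PM on July 13

Convert departure to UTC: 12:10 PM − 6:30 = 5:40 AM UTC on Jul 12.
Add 10 hours 25 minutes leg 1 → 4:05 PM UTC.
Add 6 hours layover in Marrick → 10:05 PM UTC.
Add 15 hours 20 minutes leg 2 → 1:25 PM UTC (Jul 13).
Add 3 hours 59 minutes layover in Port Linden → 5:24 PM UTC.
Add 6 hours 1 minute leg 3 → 11:25 PM UTC.
Halifax is UTC−3:00, so local arrival = 11:25 PM − 3:00 = 8:25 PM on Jul 13.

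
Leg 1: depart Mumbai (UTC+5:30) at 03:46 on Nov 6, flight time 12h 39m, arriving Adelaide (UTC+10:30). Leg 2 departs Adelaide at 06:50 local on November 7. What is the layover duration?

9 hours 25 minutes

Convert departure to UTC: 03:46 − 5:30 = 22:16 UTC on Nov 5.
Add 12 hours 39 minutes flight time → 10:55 UTC (Nov 6).
Adelaide is UTC+10:30, so local arrival = 10:55 + 10:30 = 21:25 on Nov 6.
Layover = 06:50 − 21:25 (+1 day) = 9 hours 25 minutes.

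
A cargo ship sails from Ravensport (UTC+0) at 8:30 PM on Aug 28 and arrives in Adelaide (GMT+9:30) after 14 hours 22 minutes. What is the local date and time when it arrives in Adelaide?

8:22 PM on Aug 29

Ravensport is at UTC+0, so departure is already 8:30 PM UTC on Aug 28.
Add 14 hours 22 minutes travel time → 10:52 AM UTC (Aug 29).
Adelaide is UTC+9:30, so local arrival = 10:52 AM + 9:30 = 8:22 PM on Aug 29.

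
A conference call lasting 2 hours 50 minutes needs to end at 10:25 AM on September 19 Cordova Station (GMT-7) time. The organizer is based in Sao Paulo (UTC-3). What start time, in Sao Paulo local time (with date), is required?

Target end time in UTC: 10:25 AM + 7:00 = 5:25 PM on Sep 19.
Subtract 2 hours and 50 minutes → start 2:35 PM UTC on Sep 19.
Sao Paulo is UTC−3:00: 2:35 PM − 3:00 = 11:35 AM on Sep 19.

11:35 AM on September 19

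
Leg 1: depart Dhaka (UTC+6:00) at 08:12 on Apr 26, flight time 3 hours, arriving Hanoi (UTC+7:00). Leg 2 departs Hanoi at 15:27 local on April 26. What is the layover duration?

Convert departure to UTC: 08:12 − 6:00 = 02:12 UTC on Apr 26.
Add 3 hours flight time → 05:12 UTC.
Hanoi is UTC+7:00, so local arrival = 05:12 + 7:00 = 12:12 on Apr 26.
Layover = 15:27 − 12:12 = 3 hours 15 minutes.

3 hours 15 minutes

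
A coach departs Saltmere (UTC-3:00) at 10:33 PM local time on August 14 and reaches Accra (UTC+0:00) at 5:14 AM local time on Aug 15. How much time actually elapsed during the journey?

Departure in UTC: 10:33 PM + 3:00 = 1:33 AM on Aug 15.
Arrival is already UTC: 5:14 AM on Aug 15.
Elapsed = 5:14 AM − 1:33 AM = 3 hours 41 minutes.

3 hours 41 minutes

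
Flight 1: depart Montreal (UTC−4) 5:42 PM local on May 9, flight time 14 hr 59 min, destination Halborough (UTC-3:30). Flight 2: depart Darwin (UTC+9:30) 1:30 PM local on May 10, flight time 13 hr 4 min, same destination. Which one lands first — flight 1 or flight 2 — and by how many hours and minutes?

Flight 1 in UTC: 5:42 PM + 4:00 = 9:42 PM on May 9.
+14 hours and 59 minutes → arrive 12:41 PM UTC on May 10.
Flight 2 in UTC: 1:30 PM − 9:30 = 4:00 AM on May 10.
+13 hours and 4 minutes → arrive 5:04 PM UTC on May 10.
Flight 1 lands earlier by 4 hours 23 minutes.

the first, by 4 hours 23 minutes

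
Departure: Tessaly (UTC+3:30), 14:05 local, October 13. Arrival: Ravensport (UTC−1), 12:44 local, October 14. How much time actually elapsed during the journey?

Departure in UTC: 14:05 − 3:30 = 10:35 on Oct 13.
Arrival in UTC: 12:44 + 1:00 = 13:44 on Oct 14.
Elapsed = 13:44 − 10:35 (+1 day) = 27 hours 9 minutes.

27 hours 9 minutes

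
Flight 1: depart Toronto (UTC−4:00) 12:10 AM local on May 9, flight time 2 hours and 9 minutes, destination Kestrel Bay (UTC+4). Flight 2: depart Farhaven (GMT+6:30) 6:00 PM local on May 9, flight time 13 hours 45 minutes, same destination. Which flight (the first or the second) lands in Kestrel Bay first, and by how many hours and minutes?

Flight 1 in UTC: 12:10 AM + 4:00 = 4:10 AM on May 9.
+2 hours and 9 minutes → arrive 6:19 AM UTC on May 9.
Flight 2 in UTC: 6:00 PM − 6:30 = 11:30 AM on May 9.
+13 hours 45 minutes → arrive 1:15 AM UTC on May 10.
Flight 1 lands earlier by 18 hours 56 minutes.

the first, by 18 hours 56 minutes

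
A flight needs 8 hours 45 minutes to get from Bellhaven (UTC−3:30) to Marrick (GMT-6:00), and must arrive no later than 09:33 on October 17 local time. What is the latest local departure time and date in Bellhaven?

03:18 on October 17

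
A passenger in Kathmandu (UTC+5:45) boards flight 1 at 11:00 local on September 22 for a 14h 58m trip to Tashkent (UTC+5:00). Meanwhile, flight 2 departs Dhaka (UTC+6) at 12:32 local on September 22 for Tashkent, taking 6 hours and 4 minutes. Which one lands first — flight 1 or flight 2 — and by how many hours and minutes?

the second, by 7 hours 37 minutes

Flight 1 in UTC: 11:00 − 5:45 = 05:15 on Sep 22.
+14 hours and 58 minutes → arrive 20:13 UTC on Sep 22.
Flight 2 in UTC: 12:32 − 6:00 = 06:32 on Sep 22.
+6 hours and 4 minutes → arrive 12:36 UTC on Sep 22.
Flight 2 lands earlier by 7 hours 37 minutes.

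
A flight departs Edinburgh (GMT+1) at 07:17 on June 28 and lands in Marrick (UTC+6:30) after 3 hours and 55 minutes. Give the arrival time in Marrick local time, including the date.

16:42 on June 28

Convert departure to UTC: 07:17 − 1:00 = 06:17 UTC on Jun 28.
Add 3 hours and 55 minutes travel time → 10:12 UTC.
Marrick is UTC+6:30, so local arrival = 10:12 + 6:30 = 16:42 on Jun 28.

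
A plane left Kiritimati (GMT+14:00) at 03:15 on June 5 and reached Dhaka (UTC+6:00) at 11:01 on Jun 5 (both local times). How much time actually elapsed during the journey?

15 hours 46 minutes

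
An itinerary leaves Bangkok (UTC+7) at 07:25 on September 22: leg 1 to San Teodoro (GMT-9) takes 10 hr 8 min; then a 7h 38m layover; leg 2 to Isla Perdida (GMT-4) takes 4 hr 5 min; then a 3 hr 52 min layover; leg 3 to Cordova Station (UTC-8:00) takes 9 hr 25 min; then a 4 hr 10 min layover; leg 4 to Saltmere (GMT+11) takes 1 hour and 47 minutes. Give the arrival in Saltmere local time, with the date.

Convert departure to UTC: 07:25 − 7:00 = 00:25 UTC on Sep 22.
Add 10 hours 8 minutes leg 1 → 10:33 UTC.
Add 7 hours and 38 minutes layover in San Teodoro → 18:11 UTC.
Add 4 hours 5 minutes leg 2 → 22:16 UTC.
Add 3 hours 52 minutes layover in Isla Perdida → 02:08 UTC (Sep 23).
Add 9 hours 25 minutes leg 3 → 11:33 UTC.
Add 4 hours 10 minutes layover in Cordova Station → 15:43 UTC.
Add 1 hour and 47 minutes leg 4 → 17:30 UTC.
Saltmere is UTC+11:00, so local arrival = 17:30 + 11:00 = 04:30 on Sep 24.

04:30 on September 24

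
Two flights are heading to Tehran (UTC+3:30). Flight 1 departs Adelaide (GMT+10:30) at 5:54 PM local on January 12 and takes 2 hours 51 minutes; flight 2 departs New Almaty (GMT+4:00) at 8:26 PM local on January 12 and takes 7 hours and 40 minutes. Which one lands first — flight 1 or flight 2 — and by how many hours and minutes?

the first, by 13 hours 51 minutes

Flight 1 in UTC: 5:54 PM − 10:30 = 7:24 AM on Jan 12.
+2 hours and 51 minutes → arrive 10:15 AM UTC on Jan 12.
Flight 2 in UTC: 8:26 PM − 4:00 = 4:26 PM on Jan 12.
+7 hours 40 minutes → arrive 12:06 AM UTC on Jan 13.
Flight 1 lands earlier by 13 hours 51 minutes.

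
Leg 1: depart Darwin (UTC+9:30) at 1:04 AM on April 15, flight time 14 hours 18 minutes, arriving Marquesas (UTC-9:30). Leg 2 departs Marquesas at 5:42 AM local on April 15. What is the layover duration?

Convert departure to UTC: 1:04 AM − 9:30 = 3:34 PM UTC on Apr 14.
Add 14 hours 18 minutes flight time → 5:52 AM UTC (Apr 15).
Marquesas is UTC−9:30, so local arrival = 5:52 AM − 9:30 = 8:22 PM on Apr 14.
Layover = 5:42 AM − 8:22 PM (+1 day) = 9 hours 20 minutes.

9 hours 20 minutes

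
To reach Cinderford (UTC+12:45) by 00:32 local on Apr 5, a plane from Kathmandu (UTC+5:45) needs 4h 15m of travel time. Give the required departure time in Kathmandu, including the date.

Target arrival in UTC: 00:32 − 12:45 = 11:47 on Apr 4.
Subtract 4 hours and 15 minutes → departure 07:32 UTC on Apr 4.
Kathmandu is UTC+5:45: 07:32 + 5:45 = 13:17 on Apr 4.

13:17 on Apr 4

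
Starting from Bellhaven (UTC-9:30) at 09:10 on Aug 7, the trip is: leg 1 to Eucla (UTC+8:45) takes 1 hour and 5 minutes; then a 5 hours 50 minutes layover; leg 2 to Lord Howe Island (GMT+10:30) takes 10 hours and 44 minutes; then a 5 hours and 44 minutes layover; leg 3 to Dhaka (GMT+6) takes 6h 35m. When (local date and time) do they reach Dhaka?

06:38 on August 9

Convert departure to UTC: 09:10 + 9:30 = 18:40 UTC on Aug 7.
Add 1 hour and 5 minutes leg 1 → 19:45 UTC.
Add 5 hours 50 minutes layover in Eucla → 01:35 UTC (Aug 8).
Add 10 hours and 44 minutes leg 2 → 12:19 UTC.
Add 5 hours and 44 minutes layover in Lord Howe Island → 18:03 UTC.
Add 6 hours 35 minutes leg 3 → 00:38 UTC (Aug 9).
Dhaka is UTC+6:00, so local arrival = 00:38 + 6:00 = 06:38 on Aug 9.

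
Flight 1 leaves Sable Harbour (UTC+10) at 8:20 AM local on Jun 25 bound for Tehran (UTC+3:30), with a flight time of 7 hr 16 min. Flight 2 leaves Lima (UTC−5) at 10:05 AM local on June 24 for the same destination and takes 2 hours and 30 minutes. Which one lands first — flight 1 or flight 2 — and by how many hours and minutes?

Flight 1 in UTC: 8:20 AM − 10:00 = 10:20 PM on Jun 24.
+7 hours and 16 minutes → arrive 5:36 AM UTC on Jun 25.
Flight 2 in UTC: 10:05 AM + 5:00 = 3:05 PM on Jun 24.
+2 hours 30 minutes → arrive 5:35 PM UTC on Jun 24.
Flight 2 lands earlier by 12 hours 1 minute.

the second, by 12 hours 1 minute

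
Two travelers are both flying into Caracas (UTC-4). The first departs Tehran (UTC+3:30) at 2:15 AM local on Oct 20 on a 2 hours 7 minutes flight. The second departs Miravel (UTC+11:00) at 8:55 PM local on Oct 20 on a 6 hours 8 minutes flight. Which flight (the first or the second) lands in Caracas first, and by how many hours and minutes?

the first, by 15 hours 11 minutes

Flight 1 in UTC: 2:15 AM − 3:30 = 10:45 PM on Oct 19.
+2 hours 7 minutes → arrive 12:52 AM UTC on Oct 20.
Flight 2 in UTC: 8:55 PM − 11:00 = 9:55 AM on Oct 20.
+6 hours 8 minutes → arrive 4:03 PM UTC on Oct 20.
Flight 1 lands earlier by 15 hours 11 minutes.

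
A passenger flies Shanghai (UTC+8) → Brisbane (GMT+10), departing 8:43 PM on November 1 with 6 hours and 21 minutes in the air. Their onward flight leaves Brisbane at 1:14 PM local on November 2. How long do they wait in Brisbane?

8 hours 10 minutes

Convert departure to UTC: 8:43 PM − 8:00 = 12:43 PM UTC on Nov 1.
Add 6 hours and 21 minutes flight time → 7:04 PM UTC.
Brisbane is UTC+10:00, so local arrival = 7:04 PM + 10:00 = 5:04 AM on Nov 2.
Layover = 1:14 PM − 5:04 AM = 8 hours 10 minutes.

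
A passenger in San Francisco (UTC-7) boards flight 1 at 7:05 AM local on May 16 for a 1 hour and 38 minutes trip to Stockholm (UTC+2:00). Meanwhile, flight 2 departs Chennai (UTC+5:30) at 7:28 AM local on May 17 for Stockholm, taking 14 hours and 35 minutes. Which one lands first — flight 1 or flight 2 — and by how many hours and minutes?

Flight 1 in UTC: 7:05 AM + 7:00 = 2:05 PM on May 16.
+1 hour 38 minutes → arrive 3:43 PM UTC on May 16.
Flight 2 in UTC: 7:28 AM − 5:30 = 1:58 AM on May 17.
+14 hours 35 minutes → arrive 4:33 PM UTC on May 17.
Flight 1 lands earlier by 24 hours 50 minutes.

the first, by 24 hours 50 minutes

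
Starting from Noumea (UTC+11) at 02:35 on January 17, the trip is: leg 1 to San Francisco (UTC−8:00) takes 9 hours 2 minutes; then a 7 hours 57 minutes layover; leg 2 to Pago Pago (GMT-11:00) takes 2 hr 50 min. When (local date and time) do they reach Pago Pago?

00:24 on Jan 17

Convert departure to UTC: 02:35 − 11:00 = 15:35 UTC on Jan 16.
Add 9 hours and 2 minutes leg 1 → 00:37 UTC (Jan 17).
Add 7 hours and 57 minutes layover in San Francisco → 08:34 UTC.
Add 2 hours 50 minutes leg 2 → 11:24 UTC.
Pago Pago is UTC−11:00, so local arrival = 11:24 − 11:00 = 00:24 on Jan 17.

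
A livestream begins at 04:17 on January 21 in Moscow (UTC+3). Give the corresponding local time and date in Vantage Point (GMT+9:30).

Vantage Point is 6:30 ahead of Moscow.
Shift by the zone difference: 04:17 + 6:30 = 10:47 on Jan 21 in Vantage Point.

10:47 on Jan 21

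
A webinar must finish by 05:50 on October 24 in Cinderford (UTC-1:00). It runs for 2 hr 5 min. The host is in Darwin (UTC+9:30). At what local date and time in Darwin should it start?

Target end time in UTC: 05:50 + 1:00 = 06:50 on Oct 24.
Subtract 2 hours and 5 minutes → start 04:45 UTC on Oct 24.
Darwin is UTC+9:30: 04:45 + 9:30 = 14:15 on Oct 24.

14:15 on October 24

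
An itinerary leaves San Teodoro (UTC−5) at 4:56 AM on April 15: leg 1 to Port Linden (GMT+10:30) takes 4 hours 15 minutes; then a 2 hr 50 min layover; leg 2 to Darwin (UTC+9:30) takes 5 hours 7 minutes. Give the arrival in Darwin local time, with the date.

Convert departure to UTC: 4:56 AM + 5:00 = 9:56 AM UTC on Apr 15.
Add 4 hours and 15 minutes leg 1 → 2:11 PM UTC.
Add 2 hours 50 minutes layover in Port Linden → 5:01 PM UTC.
Add 5 hours and 7 minutes leg 2 → 10:08 PM UTC.
Darwin is UTC+9:30, so local arrival = 10:08 PM + 9:30 = 7:38 AM on Apr 16.

7:38 AM on Apr 16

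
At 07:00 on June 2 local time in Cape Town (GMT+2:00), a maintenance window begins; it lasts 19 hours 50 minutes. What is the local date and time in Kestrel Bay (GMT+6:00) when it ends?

Convert start to UTC: 07:00 − 2:00 = 05:00 UTC on Jun 2.
Add 19 hours 50 minutes duration → 00:50 UTC (Jun 3).
Kestrel Bay is UTC+6:00, so local end time = 00:50 + 6:00 = 06:50 on Jun 3.

06:50 on June 3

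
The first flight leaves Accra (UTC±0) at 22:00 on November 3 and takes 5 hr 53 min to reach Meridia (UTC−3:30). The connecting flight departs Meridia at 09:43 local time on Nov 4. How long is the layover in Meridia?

9 hours 20 minutes

Accra is at UTC+0, so departure is already 22:00 UTC on Nov 3.
Add 5 hours and 53 minutes flight time → 03:53 UTC (Nov 4).
Meridia is UTC−3:30, so local arrival = 03:53 − 3:30 = 00:23 on Nov 4.
Layover = 09:43 − 00:23 = 9 hours 20 minutes.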